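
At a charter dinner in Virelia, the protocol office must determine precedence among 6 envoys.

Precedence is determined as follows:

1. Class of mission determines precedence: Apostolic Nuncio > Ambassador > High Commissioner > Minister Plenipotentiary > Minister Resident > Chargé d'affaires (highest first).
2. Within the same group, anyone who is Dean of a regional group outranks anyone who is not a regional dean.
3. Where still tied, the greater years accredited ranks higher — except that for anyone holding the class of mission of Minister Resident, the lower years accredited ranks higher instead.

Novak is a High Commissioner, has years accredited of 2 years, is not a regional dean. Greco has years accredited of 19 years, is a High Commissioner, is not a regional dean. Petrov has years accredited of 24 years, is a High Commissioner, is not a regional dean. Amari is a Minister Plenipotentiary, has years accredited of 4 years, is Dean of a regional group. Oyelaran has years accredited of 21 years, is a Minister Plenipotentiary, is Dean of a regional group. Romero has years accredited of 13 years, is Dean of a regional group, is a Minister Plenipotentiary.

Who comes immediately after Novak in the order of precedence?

By class of mission: Petrov, Greco and Novak (High Commissioner); then Oyelaran, Romero and Amari (Minister Plenipotentiary).
Petrov, Greco and Novak are each not a regional dean, so the next rule applies.
Among Petrov, Greco and Novak, by years accredited (higher first): Petrov (24 years) before Greco (19 years) before Novak (2 years).
Oyelaran, Romero and Amari are each Dean of a regional group, so the next rule applies.
Among Oyelaran, Romero and Amari, by years accredited (higher first): Oyelaran (21 years) before Romero (13 years) before Amari (4 years).
Order: Petrov, Greco, Novak, Oyelaran, Romero, Amari.

Oyelaran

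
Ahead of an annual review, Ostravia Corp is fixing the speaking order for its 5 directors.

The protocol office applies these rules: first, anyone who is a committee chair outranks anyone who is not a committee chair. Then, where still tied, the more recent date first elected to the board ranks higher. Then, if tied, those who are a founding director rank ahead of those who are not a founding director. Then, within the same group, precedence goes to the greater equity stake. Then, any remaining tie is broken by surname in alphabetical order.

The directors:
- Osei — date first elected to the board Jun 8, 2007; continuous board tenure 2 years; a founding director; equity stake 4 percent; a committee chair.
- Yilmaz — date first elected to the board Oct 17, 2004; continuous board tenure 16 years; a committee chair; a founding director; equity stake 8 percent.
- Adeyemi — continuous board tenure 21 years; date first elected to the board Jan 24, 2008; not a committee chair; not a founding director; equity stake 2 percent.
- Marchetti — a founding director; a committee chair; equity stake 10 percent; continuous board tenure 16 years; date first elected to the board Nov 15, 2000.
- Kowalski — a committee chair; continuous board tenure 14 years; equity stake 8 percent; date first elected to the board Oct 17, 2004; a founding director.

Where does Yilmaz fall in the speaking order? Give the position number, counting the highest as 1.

By the first rule: Osei, Kowalski, Yilmaz and Marchetti (each a committee chair); then Adeyemi (not a committee chair).
Among Osei, Kowalski, Yilmaz and Marchetti, by date first elected to the board (later first): Osei (Jun 8, 2007) before Kowalski and Yilmaz (Oct 17, 2004) before Marchetti (Nov 15, 2000).
Kowalski and Yilmaz are each a founding director, so the next rule applies.
Kowalski and Yilmaz both have equity stake 8 percent, so the next rule applies.
Among Kowalski and Yilmaz, alphabetically by surname: Kowalski before Yilmaz.
Order: Osei, Kowalski, Yilmaz, Marchetti, Adeyemi. So position 3.

3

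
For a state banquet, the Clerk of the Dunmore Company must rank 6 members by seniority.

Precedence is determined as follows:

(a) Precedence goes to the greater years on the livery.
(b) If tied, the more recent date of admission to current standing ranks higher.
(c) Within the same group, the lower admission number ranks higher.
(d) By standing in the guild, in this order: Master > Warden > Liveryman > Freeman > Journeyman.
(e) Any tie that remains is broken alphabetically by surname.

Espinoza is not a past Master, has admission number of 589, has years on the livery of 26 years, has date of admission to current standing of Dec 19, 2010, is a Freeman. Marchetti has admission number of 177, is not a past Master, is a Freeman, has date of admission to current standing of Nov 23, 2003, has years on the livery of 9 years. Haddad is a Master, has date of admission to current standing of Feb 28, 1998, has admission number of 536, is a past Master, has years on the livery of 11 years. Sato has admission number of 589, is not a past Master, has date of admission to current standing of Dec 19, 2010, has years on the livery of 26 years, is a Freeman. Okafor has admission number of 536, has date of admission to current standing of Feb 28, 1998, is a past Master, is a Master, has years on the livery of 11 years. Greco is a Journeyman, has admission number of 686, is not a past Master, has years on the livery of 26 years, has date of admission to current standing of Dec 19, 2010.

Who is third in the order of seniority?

By years on the livery (higher first): Espinoza, Sato and Greco (each 26 years); then Haddad and Okafor (both 11 years); then Marchetti (9 years).
Espinoza, Sato and Greco all have date of admission to current standing Dec 19, 2010, so the next rule applies.
Among Espinoza, Sato and Greco, by admission number (lower first): Espinoza and Sato (589) before Greco (686).
Espinoza and Sato are each Freeman, so the next rule applies.
Among Espinoza and Sato, alphabetically by surname: Espinoza before Sato.
Haddad and Okafor both have date of admission to current standing Feb 28, 1998, so the next rule applies.
Haddad and Okafor both have admission number 536, so the next rule applies.
Haddad and Okafor are each Master, so the next rule applies.
Among Haddad and Okafor, alphabetically by surname: Haddad before Okafor.
Order: Espinoza, Sato, Greco, Haddad, Okafor, Marchetti.

Greco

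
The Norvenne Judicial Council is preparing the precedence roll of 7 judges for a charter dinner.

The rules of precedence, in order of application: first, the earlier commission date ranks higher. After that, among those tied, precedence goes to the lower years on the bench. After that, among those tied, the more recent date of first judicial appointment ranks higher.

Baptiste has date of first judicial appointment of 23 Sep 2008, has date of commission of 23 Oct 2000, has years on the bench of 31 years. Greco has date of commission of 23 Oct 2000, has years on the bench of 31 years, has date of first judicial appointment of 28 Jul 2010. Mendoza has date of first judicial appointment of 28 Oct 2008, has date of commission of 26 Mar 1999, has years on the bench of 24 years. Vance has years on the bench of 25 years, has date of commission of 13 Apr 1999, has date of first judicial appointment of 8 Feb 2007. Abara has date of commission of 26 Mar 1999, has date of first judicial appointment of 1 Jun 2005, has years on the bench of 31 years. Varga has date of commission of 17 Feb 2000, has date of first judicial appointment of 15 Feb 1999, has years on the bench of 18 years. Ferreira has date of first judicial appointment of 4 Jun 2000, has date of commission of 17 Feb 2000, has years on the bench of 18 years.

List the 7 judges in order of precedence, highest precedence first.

Mendoza, Abara, Vance, Ferreira, Varga, Greco, Baptiste

By date of commission (earlier first): Mendoza and Abara (both 26 Mar 1999); then Vance (13 Apr 1999); then Ferreira and Varga (both 17 Feb 2000); then Greco and Baptiste (both 23 Oct 2000).
Among Mendoza and Abara, by years on the bench (lower first): Mendoza (24 years) before Abara (31 years).
Ferreira and Varga both have years on the bench 18 years, so the next rule applies.
Among Ferreira and Varga, by date of first judicial appointment (later first): Ferreira (4 Jun 2000) before Varga (15 Feb 1999).
Greco and Baptiste both have years on the bench 31 years, so the next rule applies.
Among Greco and Baptiste, by date of first judicial appointment (later first): Greco (28 Jul 2010) before Baptiste (23 Sep 2008).
Full order: Mendoza, Abara, Vance, Ferreira, Varga, Greco, Baptiste.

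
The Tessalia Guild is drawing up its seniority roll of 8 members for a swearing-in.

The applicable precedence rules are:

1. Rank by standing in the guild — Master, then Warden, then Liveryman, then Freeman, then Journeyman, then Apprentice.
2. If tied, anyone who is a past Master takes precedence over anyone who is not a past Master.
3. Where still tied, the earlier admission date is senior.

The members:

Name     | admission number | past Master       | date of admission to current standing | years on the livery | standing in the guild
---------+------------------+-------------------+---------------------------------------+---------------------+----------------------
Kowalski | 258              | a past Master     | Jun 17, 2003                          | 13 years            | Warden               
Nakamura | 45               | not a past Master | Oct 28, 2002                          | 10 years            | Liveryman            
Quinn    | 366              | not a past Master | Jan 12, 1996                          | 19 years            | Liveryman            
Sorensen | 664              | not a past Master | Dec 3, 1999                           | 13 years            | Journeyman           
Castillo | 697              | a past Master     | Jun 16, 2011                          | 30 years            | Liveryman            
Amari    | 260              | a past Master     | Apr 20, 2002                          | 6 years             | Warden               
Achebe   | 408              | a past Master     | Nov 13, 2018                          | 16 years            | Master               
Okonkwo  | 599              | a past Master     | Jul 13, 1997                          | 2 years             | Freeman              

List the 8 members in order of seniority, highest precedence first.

By standing in the guild: Achebe (Master); then Amari and Kowalski (Warden); then Castillo, Quinn and Nakamura (Liveryman); then Okonkwo (Freeman); then Sorensen (Journeyman).
Amari and Kowalski are each a past Master, so the next rule applies.
Among Amari and Kowalski, by date of admission to current standing (earlier first): Amari (Apr 20, 2002) before Kowalski (Jun 17, 2003).
Among Castillo, Quinn and Nakamura, a past Master before not a past Master: Castillo (a past Master) before Quinn and Nakamura (not a past Master).
Among Quinn and Nakamura, by date of admission to current standing (earlier first): Quinn (Jan 12, 1996) before Nakamura (Oct 28, 2002).
Full order: Achebe, Amari, Kowalski, Castillo, Quinn, Nakamura, Okonkwo, Sorensen.

Achebe, Amari, Kowalski, Castillo, Quinn, Nakamura, Okonkwo, Sorensen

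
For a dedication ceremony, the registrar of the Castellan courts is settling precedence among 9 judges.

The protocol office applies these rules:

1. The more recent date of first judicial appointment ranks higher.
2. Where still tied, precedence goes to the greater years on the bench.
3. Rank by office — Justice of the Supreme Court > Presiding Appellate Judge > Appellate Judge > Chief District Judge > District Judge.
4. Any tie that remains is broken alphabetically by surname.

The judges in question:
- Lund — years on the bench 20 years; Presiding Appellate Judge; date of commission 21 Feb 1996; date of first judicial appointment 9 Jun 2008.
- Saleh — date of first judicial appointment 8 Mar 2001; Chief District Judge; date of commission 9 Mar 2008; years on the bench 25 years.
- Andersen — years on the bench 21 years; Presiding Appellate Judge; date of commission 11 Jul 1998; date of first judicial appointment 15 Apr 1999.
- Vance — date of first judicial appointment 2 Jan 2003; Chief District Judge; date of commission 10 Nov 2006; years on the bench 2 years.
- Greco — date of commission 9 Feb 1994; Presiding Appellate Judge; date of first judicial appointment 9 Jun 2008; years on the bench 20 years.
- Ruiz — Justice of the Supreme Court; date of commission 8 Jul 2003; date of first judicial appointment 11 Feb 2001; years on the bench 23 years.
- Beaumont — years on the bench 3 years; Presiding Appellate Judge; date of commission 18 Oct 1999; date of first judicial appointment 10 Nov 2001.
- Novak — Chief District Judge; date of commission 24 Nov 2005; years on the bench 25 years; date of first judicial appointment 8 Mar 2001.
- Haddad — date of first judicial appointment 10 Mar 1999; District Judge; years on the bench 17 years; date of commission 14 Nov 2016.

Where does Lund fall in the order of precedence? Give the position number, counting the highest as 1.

By date of first judicial appointment (later first): Greco and Lund (both 9 Jun 2008); then Vance (2 Jan 2003); then Beaumont (10 Nov 2001); then Novak and Saleh (both 8 Mar 2001); then Ruiz (11 Feb 2001); then Andersen (15 Apr 1999); then Haddad (10 Mar 1999).
Greco and Lund both have years on the bench 20 years, so the next rule applies.
Greco and Lund are each Presiding Appellate Judge, so the next rule applies.
Among Greco and Lund, alphabetically by surname: Greco before Lund.
Novak and Saleh both have years on the bench 25 years, so the next rule applies.
Novak and Saleh are each Chief District Judge, so the next rule applies.
Among Novak and Saleh, alphabetically by surname: Novak before Saleh.
Order: Greco, Lund, Vance, Beaumont, Novak, Saleh, Ruiz, Andersen, Haddad. So position 2.

2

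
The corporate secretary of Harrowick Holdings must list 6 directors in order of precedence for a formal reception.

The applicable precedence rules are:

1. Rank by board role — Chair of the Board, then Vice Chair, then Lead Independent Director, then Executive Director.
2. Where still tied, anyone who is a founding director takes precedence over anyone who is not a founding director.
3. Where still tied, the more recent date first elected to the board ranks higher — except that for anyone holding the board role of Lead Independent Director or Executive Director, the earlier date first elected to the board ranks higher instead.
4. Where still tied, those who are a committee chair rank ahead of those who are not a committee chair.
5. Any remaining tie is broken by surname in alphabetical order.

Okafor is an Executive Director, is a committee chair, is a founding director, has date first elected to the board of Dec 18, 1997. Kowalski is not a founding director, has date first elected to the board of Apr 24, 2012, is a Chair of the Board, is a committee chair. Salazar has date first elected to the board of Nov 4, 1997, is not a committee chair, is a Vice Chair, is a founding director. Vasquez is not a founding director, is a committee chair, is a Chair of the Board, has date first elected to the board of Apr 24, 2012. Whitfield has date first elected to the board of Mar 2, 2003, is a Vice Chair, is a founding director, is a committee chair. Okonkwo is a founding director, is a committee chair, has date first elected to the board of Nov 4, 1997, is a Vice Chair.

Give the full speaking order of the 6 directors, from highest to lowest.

Kowalski, Vasquez, Whitfield, Okonkwo, Salazar, Okafor

By board role: Kowalski and Vasquez (Chair of the Board); then Whitfield, Okonkwo and Salazar (Vice Chair); then Okafor (Executive Director).
Kowalski and Vasquez are each not a founding director, so the next rule applies.
Kowalski and Vasquez both have date first elected to the board Apr 24, 2012, so the next rule applies.
Kowalski and Vasquez are each a committee chair, so the next rule applies.
Among Kowalski and Vasquez, alphabetically by surname: Kowalski before Vasquez.
Whitfield, Okonkwo and Salazar are each a founding director, so the next rule applies.
Among Whitfield, Okonkwo and Salazar, by date first elected to the board (later first): Whitfield (Mar 2, 2003) before Okonkwo and Salazar (Nov 4, 1997).
Among Okonkwo and Salazar, a committee chair before not a committee chair: Okonkwo (a committee chair) before Salazar (not a committee chair).
Full order: Kowalski, Vasquez, Whitfield, Okonkwo, Salazar, Okafor.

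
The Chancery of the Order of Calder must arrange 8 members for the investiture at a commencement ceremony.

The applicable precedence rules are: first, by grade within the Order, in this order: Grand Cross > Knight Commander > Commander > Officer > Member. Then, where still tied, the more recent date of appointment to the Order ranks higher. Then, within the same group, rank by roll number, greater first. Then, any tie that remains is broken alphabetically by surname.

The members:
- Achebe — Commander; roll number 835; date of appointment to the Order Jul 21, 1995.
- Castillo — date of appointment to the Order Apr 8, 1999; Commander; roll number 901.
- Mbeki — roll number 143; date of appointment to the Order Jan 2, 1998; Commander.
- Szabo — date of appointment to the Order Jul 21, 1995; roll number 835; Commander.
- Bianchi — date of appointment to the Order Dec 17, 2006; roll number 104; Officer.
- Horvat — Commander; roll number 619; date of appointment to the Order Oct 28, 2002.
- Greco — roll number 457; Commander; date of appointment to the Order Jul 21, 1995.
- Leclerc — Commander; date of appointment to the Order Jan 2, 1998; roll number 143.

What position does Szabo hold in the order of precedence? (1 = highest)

By grade within the Order: Horvat, Castillo, Leclerc, Mbeki, Achebe, Szabo and Greco (Commander); then Bianchi (Officer).
Among Horvat, Castillo, Leclerc, Mbeki, Achebe, Szabo and Greco, by date of appointment to the Order (later first): Horvat (Oct 28, 2002) before Castillo (Apr 8, 1999) before Leclerc and Mbeki (Jan 2, 1998) before Achebe, Szabo and Greco (Jul 21, 1995).
Leclerc and Mbeki both have roll number 143, so the next rule applies.
Among Leclerc and Mbeki, alphabetically by surname: Leclerc before Mbeki.
Among Achebe, Szabo and Greco, by roll number (higher first): Achebe and Szabo (835) before Greco (457).
Among Achebe and Szabo, alphabetically by surname: Achebe before Szabo.
Order: Horvat, Castillo, Leclerc, Mbeki, Achebe, Szabo, Greco, Bianchi. So position 6.

6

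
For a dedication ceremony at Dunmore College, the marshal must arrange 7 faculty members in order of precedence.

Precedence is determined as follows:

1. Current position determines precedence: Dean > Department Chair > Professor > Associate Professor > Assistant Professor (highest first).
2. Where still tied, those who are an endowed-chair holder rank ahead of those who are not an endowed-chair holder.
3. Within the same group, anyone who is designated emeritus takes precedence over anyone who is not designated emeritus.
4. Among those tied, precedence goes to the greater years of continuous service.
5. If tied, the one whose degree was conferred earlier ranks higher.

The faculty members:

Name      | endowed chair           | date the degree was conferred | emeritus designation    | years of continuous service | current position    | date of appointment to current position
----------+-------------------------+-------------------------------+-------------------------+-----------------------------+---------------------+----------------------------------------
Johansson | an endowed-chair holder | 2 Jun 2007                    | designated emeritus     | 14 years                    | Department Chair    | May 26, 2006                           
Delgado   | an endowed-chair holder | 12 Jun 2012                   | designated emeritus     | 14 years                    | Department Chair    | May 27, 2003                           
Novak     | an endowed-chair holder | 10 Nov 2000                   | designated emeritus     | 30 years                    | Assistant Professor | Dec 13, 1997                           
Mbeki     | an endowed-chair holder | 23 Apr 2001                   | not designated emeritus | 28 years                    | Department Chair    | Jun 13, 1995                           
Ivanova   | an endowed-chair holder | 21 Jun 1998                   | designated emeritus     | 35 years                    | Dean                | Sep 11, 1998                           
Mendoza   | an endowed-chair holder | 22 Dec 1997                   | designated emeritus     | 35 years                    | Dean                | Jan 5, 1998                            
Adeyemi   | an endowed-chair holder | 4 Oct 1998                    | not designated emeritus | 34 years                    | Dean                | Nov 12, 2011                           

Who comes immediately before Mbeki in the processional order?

By current position: Mendoza, Ivanova and Adeyemi (Dean); then Johansson, Delgado and Mbeki (Department Chair); then Novak (Assistant Professor).
Mendoza, Ivanova and Adeyemi are each an endowed-chair holder, so the next rule applies.
Among Mendoza, Ivanova and Adeyemi, designated emeritus before not designated emeritus: Mendoza and Ivanova (designated emeritus) before Adeyemi (not designated emeritus).
Mendoza and Ivanova both have years of continuous service 35 years, so the next rule applies.
Among Mendoza and Ivanova, by date the degree was conferred (earlier first): Mendoza (22 Dec 1997) before Ivanova (21 Jun 1998).
Johansson, Delgado and Mbeki are each an endowed-chair holder, so the next rule applies.
Among Johansson, Delgado and Mbeki, designated emeritus before not designated emeritus: Johansson and Delgado (designated emeritus) before Mbeki (not designated emeritus).
Johansson and Delgado both have years of continuous service 14 years, so the next rule applies.
Among Johansson and Delgado, by date the degree was conferred (earlier first): Johansson (2 Jun 2007) before Delgado (12 Jun 2012).
Order: Mendoza, Ivanova, Adeyemi, Johansson, Delgado, Mbeki, Novak.

Delgado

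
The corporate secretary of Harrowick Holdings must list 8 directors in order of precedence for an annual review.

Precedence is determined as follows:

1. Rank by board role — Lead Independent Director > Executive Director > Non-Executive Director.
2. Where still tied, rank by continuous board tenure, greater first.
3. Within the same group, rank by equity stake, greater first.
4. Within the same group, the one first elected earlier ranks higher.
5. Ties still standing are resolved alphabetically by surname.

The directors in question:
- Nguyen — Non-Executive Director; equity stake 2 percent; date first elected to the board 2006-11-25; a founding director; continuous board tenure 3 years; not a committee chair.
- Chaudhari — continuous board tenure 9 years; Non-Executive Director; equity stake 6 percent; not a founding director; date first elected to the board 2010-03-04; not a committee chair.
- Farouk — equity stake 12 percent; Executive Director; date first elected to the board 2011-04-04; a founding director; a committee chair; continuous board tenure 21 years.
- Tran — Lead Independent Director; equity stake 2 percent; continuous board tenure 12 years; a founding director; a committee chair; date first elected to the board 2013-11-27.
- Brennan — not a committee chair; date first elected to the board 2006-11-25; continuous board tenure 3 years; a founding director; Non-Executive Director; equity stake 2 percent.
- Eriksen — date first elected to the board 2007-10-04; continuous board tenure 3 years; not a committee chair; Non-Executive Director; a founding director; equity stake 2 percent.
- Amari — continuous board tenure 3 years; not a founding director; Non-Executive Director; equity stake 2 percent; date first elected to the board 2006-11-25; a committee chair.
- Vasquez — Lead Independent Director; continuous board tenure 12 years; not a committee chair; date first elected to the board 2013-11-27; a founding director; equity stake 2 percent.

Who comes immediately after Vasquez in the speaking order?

Farouk

By board role: Tran and Vasquez (Lead Independent Director); then Farouk (Executive Director); then Chaudhari, Amari, Brennan, Nguyen and Eriksen (Non-Executive Director).
Tran and Vasquez both have continuous board tenure 12 years, so the next rule applies.
Tran and Vasquez both have equity stake 2 percent, so the next rule applies.
Tran and Vasquez both have date first elected to the board 2013-11-27, so the next rule applies.
Among Tran and Vasquez, alphabetically by surname: Tran before Vasquez.
Among Chaudhari, Amari, Brennan, Nguyen and Eriksen, by continuous board tenure (higher first): Chaudhari (9 years) before Amari, Brennan, Nguyen and Eriksen (3 years).
Amari, Brennan, Nguyen and Eriksen all have equity stake 2 percent, so the next rule applies.
Among Amari, Brennan, Nguyen and Eriksen, by date first elected to the board (earlier first): Amari, Brennan and Nguyen (2006-11-25) before Eriksen (2007-10-04).
Among Amari, Brennan and Nguyen, alphabetically by surname: Amari before Brennan before Nguyen.
Order: Tran, Vasquez, Farouk, Chaudhari, Amari, Brennan, Nguyen, Eriksen.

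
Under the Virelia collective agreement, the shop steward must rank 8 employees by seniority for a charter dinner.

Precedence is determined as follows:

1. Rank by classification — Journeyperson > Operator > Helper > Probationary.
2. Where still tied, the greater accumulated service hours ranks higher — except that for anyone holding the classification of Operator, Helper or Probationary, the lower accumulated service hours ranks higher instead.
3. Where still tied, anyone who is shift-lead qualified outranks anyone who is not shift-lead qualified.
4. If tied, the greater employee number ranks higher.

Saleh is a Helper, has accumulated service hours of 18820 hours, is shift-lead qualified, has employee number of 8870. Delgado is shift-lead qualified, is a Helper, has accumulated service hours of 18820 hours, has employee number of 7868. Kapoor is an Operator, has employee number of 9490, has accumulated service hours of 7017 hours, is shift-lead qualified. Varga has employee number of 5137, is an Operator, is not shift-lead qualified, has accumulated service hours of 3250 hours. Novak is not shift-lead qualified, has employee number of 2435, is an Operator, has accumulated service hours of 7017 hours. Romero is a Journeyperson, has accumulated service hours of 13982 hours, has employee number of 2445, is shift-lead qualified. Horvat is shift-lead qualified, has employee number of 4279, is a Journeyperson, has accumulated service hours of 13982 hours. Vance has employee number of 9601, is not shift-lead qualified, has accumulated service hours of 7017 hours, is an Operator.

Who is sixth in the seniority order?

By classification: Horvat and Romero (Journeyperson); then Varga, Kapoor, Vance and Novak (Operator); then Saleh and Delgado (Helper).
Horvat and Romero both have accumulated service hours 13982 hours, so the next rule applies.
Horvat and Romero are each shift-lead qualified, so the next rule applies.
Among Horvat and Romero, by employee number (higher first): Horvat (4279) before Romero (2445).
Among Varga, Kapoor, Vance and Novak, by accumulated service hours (lower first) (reversed rule for this group): Varga (3250 hours) before Kapoor, Vance and Novak (7017 hours).
Among Kapoor, Vance and Novak, shift-lead qualified before not shift-lead qualified: Kapoor (shift-lead qualified) before Vance and Novak (not shift-lead qualified).
Among Vance and Novak, by employee number (higher first): Vance (9601) before Novak (2435).
Saleh and Delgado both have accumulated service hours 18820 hours, so the next rule applies.
Saleh and Delgado are each shift-lead qualified, so the next rule applies.
Among Saleh and Delgado, by employee number (higher first): Saleh (8870) before Delgado (7868).
Order: Horvat, Romero, Varga, Kapoor, Vance, Novak, Saleh, Delgado.

Novak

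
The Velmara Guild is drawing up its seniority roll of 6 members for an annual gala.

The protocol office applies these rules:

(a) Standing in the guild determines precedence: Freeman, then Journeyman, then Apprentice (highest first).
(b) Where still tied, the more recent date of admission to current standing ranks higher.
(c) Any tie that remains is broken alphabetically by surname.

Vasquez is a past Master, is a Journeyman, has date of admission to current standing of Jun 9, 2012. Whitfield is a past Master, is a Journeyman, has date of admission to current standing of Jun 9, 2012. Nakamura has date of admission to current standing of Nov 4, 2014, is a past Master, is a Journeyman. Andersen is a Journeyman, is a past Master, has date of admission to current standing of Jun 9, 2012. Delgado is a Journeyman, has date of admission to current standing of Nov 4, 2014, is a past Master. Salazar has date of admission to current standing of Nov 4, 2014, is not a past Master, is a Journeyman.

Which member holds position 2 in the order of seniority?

By standing in the guild: Delgado, Nakamura, Salazar, Andersen, Vasquez and Whitfield (Journeyman).
Among Delgado, Nakamura, Salazar, Andersen, Vasquez and Whitfield, by date of admission to current standing (later first): Delgado, Nakamura and Salazar (Nov 4, 2014) before Andersen, Vasquez and Whitfield (Jun 9, 2012).
Among Delgado, Nakamura and Salazar, alphabetically by surname: Delgado before Nakamura before Salazar.
Among Andersen, Vasquez and Whitfield, alphabetically by surname: Andersen before Vasquez before Whitfield.
Order: Delgado, Nakamura, Salazar, Andersen, Vasquez, Whitfield.

Nakamura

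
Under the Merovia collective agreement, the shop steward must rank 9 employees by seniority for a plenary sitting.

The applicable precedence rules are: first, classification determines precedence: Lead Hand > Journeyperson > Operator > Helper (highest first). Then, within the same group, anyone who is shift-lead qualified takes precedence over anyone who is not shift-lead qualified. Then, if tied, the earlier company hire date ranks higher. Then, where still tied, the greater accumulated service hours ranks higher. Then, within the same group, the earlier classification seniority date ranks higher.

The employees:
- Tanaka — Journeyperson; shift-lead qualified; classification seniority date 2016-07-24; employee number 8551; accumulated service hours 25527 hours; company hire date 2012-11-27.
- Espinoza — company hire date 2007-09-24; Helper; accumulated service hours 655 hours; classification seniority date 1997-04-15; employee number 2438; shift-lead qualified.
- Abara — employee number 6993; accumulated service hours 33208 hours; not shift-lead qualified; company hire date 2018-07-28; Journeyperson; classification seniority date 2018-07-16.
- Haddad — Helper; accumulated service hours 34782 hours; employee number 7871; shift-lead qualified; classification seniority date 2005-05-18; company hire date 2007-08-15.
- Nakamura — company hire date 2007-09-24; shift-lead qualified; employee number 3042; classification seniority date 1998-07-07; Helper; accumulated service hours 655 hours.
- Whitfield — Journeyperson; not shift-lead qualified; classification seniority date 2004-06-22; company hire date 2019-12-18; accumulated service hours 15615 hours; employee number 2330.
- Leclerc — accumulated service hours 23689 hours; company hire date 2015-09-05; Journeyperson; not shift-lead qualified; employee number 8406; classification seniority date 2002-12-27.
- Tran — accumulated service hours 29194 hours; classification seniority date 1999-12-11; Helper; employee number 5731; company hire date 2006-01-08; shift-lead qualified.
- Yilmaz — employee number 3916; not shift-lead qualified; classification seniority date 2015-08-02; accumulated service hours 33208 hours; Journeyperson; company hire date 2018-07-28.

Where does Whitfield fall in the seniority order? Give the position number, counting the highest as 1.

By classification: Tanaka, Leclerc, Yilmaz, Abara and Whitfield (Journeyperson); then Tran, Haddad, Espinoza and Nakamura (Helper).
Among Tanaka, Leclerc, Yilmaz, Abara and Whitfield, shift-lead qualified before not shift-lead qualified: Tanaka (shift-lead qualified) before Leclerc, Yilmaz, Abara and Whitfield (not shift-lead qualified).
Among Leclerc, Yilmaz, Abara and Whitfield, by company hire date (earlier first): Leclerc (2015-09-05) before Yilmaz and Abara (2018-07-28) before Whitfield (2019-12-18).
Yilmaz and Abara both have accumulated service hours 33208 hours, so the next rule applies.
Among Yilmaz and Abara, by classification seniority date (earlier first): Yilmaz (2015-08-02) before Abara (2018-07-16).
Tran, Haddad, Espinoza and Nakamura are each shift-lead qualified, so the next rule applies.
Among Tran, Haddad, Espinoza and Nakamura, by company hire date (earlier first): Tran (2006-01-08) before Haddad (2007-08-15) before Espinoza and Nakamura (2007-09-24).
Espinoza and Nakamura both have accumulated service hours 655 hours, so the next rule applies.
Among Espinoza and Nakamura, by classification seniority date (earlier first): Espinoza (1997-04-15) before Nakamura (1998-07-07).
Order: Tanaka, Leclerc, Yilmaz, Abara, Whitfield, Tran, Haddad, Espinoza, Nakamura. So position 5.

5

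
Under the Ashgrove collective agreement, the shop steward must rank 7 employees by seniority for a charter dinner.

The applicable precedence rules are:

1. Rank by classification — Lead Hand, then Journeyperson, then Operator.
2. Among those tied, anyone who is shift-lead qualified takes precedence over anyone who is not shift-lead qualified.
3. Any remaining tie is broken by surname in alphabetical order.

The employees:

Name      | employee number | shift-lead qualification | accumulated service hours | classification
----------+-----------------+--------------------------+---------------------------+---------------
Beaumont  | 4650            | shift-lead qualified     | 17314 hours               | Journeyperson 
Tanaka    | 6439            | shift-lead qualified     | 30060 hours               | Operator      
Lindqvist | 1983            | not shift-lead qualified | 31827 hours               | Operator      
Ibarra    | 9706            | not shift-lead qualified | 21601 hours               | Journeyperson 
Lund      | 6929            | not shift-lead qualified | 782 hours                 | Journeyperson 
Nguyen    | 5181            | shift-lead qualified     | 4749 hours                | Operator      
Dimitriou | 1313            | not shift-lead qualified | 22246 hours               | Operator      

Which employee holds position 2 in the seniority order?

By classification: Beaumont, Ibarra and Lund (Journeyperson); then Nguyen, Tanaka, Dimitriou and Lindqvist (Operator).
Among Beaumont, Ibarra and Lund, shift-lead qualified before not shift-lead qualified: Beaumont (shift-lead qualified) before Ibarra and Lund (not shift-lead qualified).
Among Ibarra and Lund, alphabetically by surname: Ibarra before Lund.
Among Nguyen, Tanaka, Dimitriou and Lindqvist, shift-lead qualified before not shift-lead qualified: Nguyen and Tanaka (shift-lead qualified) before Dimitriou and Lindqvist (not shift-lead qualified).
Among Nguyen and Tanaka, alphabetically by surname: Nguyen before Tanaka.
Among Dimitriou and Lindqvist, alphabetically by surname: Dimitriou before Lindqvist.
Order: Beaumont, Ibarra, Lund, Nguyen, Tanaka, Dimitriou, Lindqvist.

Ibarra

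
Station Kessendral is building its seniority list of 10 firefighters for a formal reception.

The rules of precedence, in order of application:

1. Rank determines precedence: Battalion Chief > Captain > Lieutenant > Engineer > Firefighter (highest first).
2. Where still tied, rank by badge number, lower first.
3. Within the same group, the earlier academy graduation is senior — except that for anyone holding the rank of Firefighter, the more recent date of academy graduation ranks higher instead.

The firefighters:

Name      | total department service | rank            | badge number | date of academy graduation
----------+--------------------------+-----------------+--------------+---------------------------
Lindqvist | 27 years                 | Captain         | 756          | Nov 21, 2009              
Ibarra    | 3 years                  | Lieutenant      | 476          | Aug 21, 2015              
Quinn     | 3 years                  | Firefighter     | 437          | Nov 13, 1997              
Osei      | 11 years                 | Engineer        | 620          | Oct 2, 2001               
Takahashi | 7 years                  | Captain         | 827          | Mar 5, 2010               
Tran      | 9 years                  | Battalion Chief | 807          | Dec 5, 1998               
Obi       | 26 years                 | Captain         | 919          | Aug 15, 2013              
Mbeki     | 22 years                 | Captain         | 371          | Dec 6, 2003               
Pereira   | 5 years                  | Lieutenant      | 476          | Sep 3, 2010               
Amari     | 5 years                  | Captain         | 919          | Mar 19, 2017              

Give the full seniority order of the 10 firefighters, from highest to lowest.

Tran, Mbeki, Lindqvist, Takahashi, Obi, Amari, Pereira, Ibarra, Osei, Quinn

By rank: Tran (Battalion Chief); then Mbeki, Lindqvist, Takahashi, Obi and Amari (Captain); then Pereira and Ibarra (Lieutenant); then Osei (Engineer); then Quinn (Firefighter).
Among Mbeki, Lindqvist, Takahashi, Obi and Amari, by badge number (lower first): Mbeki (371) before Lindqvist (756) before Takahashi (827) before Obi and Amari (919).
Among Obi and Amari, by date of academy graduation (earlier first): Obi (Aug 15, 2013) before Amari (Mar 19, 2017).
Pereira and Ibarra both have badge number 476, so the next rule applies.
Among Pereira and Ibarra, by date of academy graduation (earlier first): Pereira (Sep 3, 2010) before Ibarra (Aug 21, 2015).
Full order: Tran, Mbeki, Lindqvist, Takahashi, Obi, Amari, Pereira, Ibarra, Osei, Quinn.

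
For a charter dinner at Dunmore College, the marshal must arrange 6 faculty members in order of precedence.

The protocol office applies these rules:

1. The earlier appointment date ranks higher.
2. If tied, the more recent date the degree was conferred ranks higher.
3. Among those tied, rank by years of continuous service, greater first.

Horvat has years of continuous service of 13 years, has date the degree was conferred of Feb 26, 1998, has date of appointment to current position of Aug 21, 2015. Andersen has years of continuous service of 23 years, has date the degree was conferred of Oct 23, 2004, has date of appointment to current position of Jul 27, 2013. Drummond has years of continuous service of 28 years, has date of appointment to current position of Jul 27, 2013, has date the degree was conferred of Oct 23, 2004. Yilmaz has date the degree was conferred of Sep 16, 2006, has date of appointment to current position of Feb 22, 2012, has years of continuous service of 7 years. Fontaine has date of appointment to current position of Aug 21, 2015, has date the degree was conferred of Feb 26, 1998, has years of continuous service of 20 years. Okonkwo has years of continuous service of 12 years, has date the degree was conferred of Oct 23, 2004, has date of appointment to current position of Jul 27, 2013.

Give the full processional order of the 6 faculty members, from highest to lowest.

By date of appointment to current position (earlier first): Yilmaz (Feb 22, 2012); then Drummond, Andersen and Okonkwo (each Jul 27, 2013); then Fontaine and Horvat (both Aug 21, 2015).
Drummond, Andersen and Okonkwo all have date the degree was conferred Oct 23, 2004, so the next rule applies.
Among Drummond, Andersen and Okonkwo, by years of continuous service (higher first): Drummond (28 years) before Andersen (23 years) before Okonkwo (12 years).
Fontaine and Horvat both have date the degree was conferred Feb 26, 1998, so the next rule applies.
Among Fontaine and Horvat, by years of continuous service (higher first): Fontaine (20 years) before Horvat (13 years).
Full order: Yilmaz, Drummond, Andersen, Okonkwo, Fontaine, Horvat.

Yilmaz, Drummond, Andersen, Okonkwo, Fontaine, Horvat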